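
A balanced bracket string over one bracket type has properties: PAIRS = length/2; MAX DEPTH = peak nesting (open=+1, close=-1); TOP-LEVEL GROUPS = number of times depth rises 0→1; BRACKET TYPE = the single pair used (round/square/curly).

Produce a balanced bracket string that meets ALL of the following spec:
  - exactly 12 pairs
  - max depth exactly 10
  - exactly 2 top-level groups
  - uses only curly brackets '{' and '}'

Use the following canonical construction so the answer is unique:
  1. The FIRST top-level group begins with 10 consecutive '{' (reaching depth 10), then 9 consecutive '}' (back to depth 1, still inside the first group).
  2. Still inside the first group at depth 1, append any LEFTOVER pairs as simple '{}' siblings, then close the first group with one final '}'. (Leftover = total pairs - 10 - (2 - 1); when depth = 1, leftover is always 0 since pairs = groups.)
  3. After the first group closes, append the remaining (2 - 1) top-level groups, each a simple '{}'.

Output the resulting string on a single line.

Answer: {{{{{{{{{{}}}}}}}}}{}}{}

Derivation:
Spec: pairs=12 depth=10 groups=2
Leftover pairs = 12 - 10 - (2-1) = 1
First group: deep chain of depth 10 + 1 sibling pairs
Remaining 1 groups: simple '{}' each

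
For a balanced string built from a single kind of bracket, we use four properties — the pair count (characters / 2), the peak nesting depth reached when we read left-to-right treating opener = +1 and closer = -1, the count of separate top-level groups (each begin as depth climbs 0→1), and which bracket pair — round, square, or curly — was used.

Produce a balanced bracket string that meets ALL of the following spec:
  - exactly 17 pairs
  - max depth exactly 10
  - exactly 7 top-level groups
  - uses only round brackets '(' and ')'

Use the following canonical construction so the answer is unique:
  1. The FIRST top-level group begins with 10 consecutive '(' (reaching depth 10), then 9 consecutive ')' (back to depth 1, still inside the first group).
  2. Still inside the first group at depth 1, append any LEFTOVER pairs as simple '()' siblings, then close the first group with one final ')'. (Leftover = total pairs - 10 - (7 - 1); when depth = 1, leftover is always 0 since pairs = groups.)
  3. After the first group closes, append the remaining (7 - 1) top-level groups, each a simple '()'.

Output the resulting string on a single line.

Answer: (((((((((()))))))))())()()()()()()

Derivation:
Spec: pairs=17 depth=10 groups=7
Leftover pairs = 17 - 10 - (7-1) = 1
First group: deep chain of depth 10 + 1 sibling pairs
Remaining 6 groups: simple '()' each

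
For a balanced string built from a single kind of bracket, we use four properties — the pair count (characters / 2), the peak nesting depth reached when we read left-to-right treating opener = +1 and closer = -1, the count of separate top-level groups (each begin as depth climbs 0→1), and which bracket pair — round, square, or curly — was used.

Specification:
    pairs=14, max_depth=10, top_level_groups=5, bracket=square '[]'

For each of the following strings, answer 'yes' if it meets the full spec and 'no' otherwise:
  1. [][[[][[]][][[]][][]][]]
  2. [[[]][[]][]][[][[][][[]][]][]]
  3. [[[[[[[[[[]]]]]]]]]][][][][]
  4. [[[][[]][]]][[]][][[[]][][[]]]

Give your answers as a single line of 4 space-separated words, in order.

Answer: no no yes no

Derivation:
String 1 '[][[[][[]][][[]][][]][]]': depth seq [1 0 1 2 3 2 3 4 3 2 3 2 3 4 3 2 3 2 3 2 1 2 1 0]
  -> pairs=12 depth=4 groups=2 -> no
String 2 '[[[]][[]][]][[][[][][[]][]][]]': depth seq [1 2 3 2 1 2 3 2 1 2 1 0 1 2 1 2 3 2 3 2 3 4 3 2 3 2 1 2 1 0]
  -> pairs=15 depth=4 groups=2 -> no
String 3 '[[[[[[[[[[]]]]]]]]]][][][][]': depth seq [1 2 3 4 5 6 7 8 9 10 9 8 7 6 5 4 3 2 1 0 1 0 1 0 1 0 1 0]
  -> pairs=14 depth=10 groups=5 -> yes
String 4 '[[[][[]][]]][[]][][[[]][][[]]]': depth seq [1 2 3 2 3 4 3 2 3 2 1 0 1 2 1 0 1 0 1 2 3 2 1 2 1 2 3 2 1 0]
  -> pairs=15 depth=4 groups=4 -> no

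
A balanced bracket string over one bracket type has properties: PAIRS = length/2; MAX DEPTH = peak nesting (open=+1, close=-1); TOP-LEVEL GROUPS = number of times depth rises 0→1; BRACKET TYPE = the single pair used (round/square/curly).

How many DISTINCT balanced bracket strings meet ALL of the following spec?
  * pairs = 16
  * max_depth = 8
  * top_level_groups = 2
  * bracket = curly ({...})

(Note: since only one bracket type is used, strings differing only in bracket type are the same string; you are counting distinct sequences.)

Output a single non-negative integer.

Answer: 936467

Derivation:
Spec: pairs=16 depth=8 groups=2
Count(depth <= 8) = 9172323
Count(depth <= 7) = 8235856
Count(depth == 8) = 9172323 - 8235856 = 936467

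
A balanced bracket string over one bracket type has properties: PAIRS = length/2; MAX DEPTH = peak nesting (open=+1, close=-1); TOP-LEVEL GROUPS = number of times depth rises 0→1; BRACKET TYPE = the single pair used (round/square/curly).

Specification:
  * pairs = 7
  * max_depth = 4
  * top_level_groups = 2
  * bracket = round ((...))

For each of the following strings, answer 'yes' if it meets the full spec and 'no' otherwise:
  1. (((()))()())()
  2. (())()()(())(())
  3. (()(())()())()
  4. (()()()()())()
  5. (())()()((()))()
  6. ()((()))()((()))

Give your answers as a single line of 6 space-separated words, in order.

Answer: yes no no no no no

Derivation:
String 1 '(((()))()())()': depth seq [1 2 3 4 3 2 1 2 1 2 1 0 1 0]
  -> pairs=7 depth=4 groups=2 -> yes
String 2 '(())()()(())(())': depth seq [1 2 1 0 1 0 1 0 1 2 1 0 1 2 1 0]
  -> pairs=8 depth=2 groups=5 -> no
String 3 '(()(())()())()': depth seq [1 2 1 2 3 2 1 2 1 2 1 0 1 0]
  -> pairs=7 depth=3 groups=2 -> no
String 4 '(()()()()())()': depth seq [1 2 1 2 1 2 1 2 1 2 1 0 1 0]
  -> pairs=7 depth=2 groups=2 -> no
String 5 '(())()()((()))()': depth seq [1 2 1 0 1 0 1 0 1 2 3 2 1 0 1 0]
  -> pairs=8 depth=3 groups=5 -> no
String 6 '()((()))()((()))': depth seq [1 0 1 2 3 2 1 0 1 0 1 2 3 2 1 0]
  -> pairs=8 depth=3 groups=4 -> no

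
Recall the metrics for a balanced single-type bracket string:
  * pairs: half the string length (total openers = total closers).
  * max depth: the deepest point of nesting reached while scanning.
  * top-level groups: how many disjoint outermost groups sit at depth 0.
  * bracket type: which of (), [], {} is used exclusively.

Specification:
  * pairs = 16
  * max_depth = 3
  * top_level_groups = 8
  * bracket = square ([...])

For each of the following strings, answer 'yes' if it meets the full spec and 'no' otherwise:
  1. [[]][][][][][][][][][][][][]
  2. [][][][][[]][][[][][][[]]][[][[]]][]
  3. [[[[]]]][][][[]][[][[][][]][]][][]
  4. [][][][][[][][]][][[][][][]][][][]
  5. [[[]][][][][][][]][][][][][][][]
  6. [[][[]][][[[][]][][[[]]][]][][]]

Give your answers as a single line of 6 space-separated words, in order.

String 1 '[[]][][][][][][][][][][][][]': depth seq [1 2 1 0 1 0 1 0 1 0 1 0 1 0 1 0 1 0 1 0 1 0 1 0 1 0 1 0]
  -> pairs=14 depth=2 groups=13 -> no
String 2 '[][][][][[]][][[][][][[]]][[][[]]][]': depth seq [1 0 1 0 1 0 1 0 1 2 1 0 1 0 1 2 1 2 1 2 1 2 3 2 1 0 1 2 1 2 3 2 1 0 1 0]
  -> pairs=18 depth=3 groups=9 -> no
String 3 '[[[[]]]][][][[]][[][[][][]][]][][]': depth seq [1 2 3 4 3 2 1 0 1 0 1 0 1 2 1 0 1 2 1 2 3 2 3 2 3 2 1 2 1 0 1 0 1 0]
  -> pairs=17 depth=4 groups=7 -> no
String 4 '[][][][][[][][]][][[][][][]][][][]': depth seq [1 0 1 0 1 0 1 0 1 2 1 2 1 2 1 0 1 0 1 2 1 2 1 2 1 2 1 0 1 0 1 0 1 0]
  -> pairs=17 depth=2 groups=10 -> no
String 5 '[[[]][][][][][][]][][][][][][][]': depth seq [1 2 3 2 1 2 1 2 1 2 1 2 1 2 1 2 1 0 1 0 1 0 1 0 1 0 1 0 1 0 1 0]
  -> pairs=16 depth=3 groups=8 -> yes
String 6 '[[][[]][][[[][]][][[[]]][]][][]]': depth seq [1 2 1 2 3 2 1 2 1 2 3 4 3 4 3 2 3 2 3 4 5 4 3 2 3 2 1 2 1 2 1 0]
  -> pairs=16 depth=5 groups=1 -> no

Answer: no no no no yes no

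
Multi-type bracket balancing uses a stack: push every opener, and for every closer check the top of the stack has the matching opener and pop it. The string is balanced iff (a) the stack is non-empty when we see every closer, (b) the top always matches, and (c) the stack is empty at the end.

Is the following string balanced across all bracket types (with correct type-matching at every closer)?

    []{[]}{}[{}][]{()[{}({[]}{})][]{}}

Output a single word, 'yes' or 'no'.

Answer: yes

Derivation:
pos 0: push '['; stack = [
pos 1: ']' matches '['; pop; stack = (empty)
pos 2: push '{'; stack = {
pos 3: push '['; stack = {[
pos 4: ']' matches '['; pop; stack = {
pos 5: '}' matches '{'; pop; stack = (empty)
pos 6: push '{'; stack = {
pos 7: '}' matches '{'; pop; stack = (empty)
pos 8: push '['; stack = [
pos 9: push '{'; stack = [{
pos 10: '}' matches '{'; pop; stack = [
pos 11: ']' matches '['; pop; stack = (empty)
pos 12: push '['; stack = [
pos 13: ']' matches '['; pop; stack = (empty)
pos 14: push '{'; stack = {
pos 15: push '('; stack = {(
pos 16: ')' matches '('; pop; stack = {
pos 17: push '['; stack = {[
pos 18: push '{'; stack = {[{
pos 19: '}' matches '{'; pop; stack = {[
pos 20: push '('; stack = {[(
pos 21: push '{'; stack = {[({
pos 22: push '['; stack = {[({[
pos 23: ']' matches '['; pop; stack = {[({
pos 24: '}' matches '{'; pop; stack = {[(
pos 25: push '{'; stack = {[({
pos 26: '}' matches '{'; pop; stack = {[(
pos 27: ')' matches '('; pop; stack = {[
pos 28: ']' matches '['; pop; stack = {
pos 29: push '['; stack = {[
pos 30: ']' matches '['; pop; stack = {
pos 31: push '{'; stack = {{
pos 32: '}' matches '{'; pop; stack = {
pos 33: '}' matches '{'; pop; stack = (empty)
end: stack empty → VALID
Verdict: properly nested → yes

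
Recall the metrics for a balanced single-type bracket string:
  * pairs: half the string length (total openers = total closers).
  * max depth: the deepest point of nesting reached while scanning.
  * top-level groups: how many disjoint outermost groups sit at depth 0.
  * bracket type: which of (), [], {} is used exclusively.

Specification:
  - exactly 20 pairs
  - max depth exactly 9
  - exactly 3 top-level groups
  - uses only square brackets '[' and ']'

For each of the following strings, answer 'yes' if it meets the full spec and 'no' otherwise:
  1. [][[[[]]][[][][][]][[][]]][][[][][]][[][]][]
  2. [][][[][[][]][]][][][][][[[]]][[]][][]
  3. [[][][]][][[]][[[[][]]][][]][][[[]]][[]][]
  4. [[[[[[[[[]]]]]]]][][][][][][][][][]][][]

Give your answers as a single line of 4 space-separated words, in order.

String 1 '[][[[[]]][[][][][]][[][]]][][[][][]][[][]][]': depth seq [1 0 1 2 3 4 3 2 1 2 3 2 3 2 3 2 3 2 1 2 3 2 3 2 1 0 1 0 1 2 1 2 1 2 1 0 1 2 1 2 1 0 1 0]
  -> pairs=22 depth=4 groups=6 -> no
String 2 '[][][[][[][]][]][][][][][[[]]][[]][][]': depth seq [1 0 1 0 1 2 1 2 3 2 3 2 1 2 1 0 1 0 1 0 1 0 1 0 1 2 3 2 1 0 1 2 1 0 1 0 1 0]
  -> pairs=19 depth=3 groups=11 -> no
String 3 '[[][][]][][[]][[[[][]]][][]][][[[]]][[]][]': depth seq [1 2 1 2 1 2 1 0 1 0 1 2 1 0 1 2 3 4 3 4 3 2 1 2 1 2 1 0 1 0 1 2 3 2 1 0 1 2 1 0 1 0]
  -> pairs=21 depth=4 groups=8 -> no
String 4 '[[[[[[[[[]]]]]]]][][][][][][][][][]][][]': depth seq [1 2 3 4 5 6 7 8 9 8 7 6 5 4 3 2 1 2 1 2 1 2 1 2 1 2 1 2 1 2 1 2 1 2 1 0 1 0 1 0]
  -> pairs=20 depth=9 groups=3 -> yes

Answer: no no no yes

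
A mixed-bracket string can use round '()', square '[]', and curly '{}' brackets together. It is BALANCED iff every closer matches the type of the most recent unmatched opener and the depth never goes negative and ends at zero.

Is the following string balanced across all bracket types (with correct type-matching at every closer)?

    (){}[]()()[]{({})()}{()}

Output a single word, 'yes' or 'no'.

pos 0: push '('; stack = (
pos 1: ')' matches '('; pop; stack = (empty)
pos 2: push '{'; stack = {
pos 3: '}' matches '{'; pop; stack = (empty)
pos 4: push '['; stack = [
pos 5: ']' matches '['; pop; stack = (empty)
pos 6: push '('; stack = (
pos 7: ')' matches '('; pop; stack = (empty)
pos 8: push '('; stack = (
pos 9: ')' matches '('; pop; stack = (empty)
pos 10: push '['; stack = [
pos 11: ']' matches '['; pop; stack = (empty)
pos 12: push '{'; stack = {
pos 13: push '('; stack = {(
pos 14: push '{'; stack = {({
pos 15: '}' matches '{'; pop; stack = {(
pos 16: ')' matches '('; pop; stack = {
pos 17: push '('; stack = {(
pos 18: ')' matches '('; pop; stack = {
pos 19: '}' matches '{'; pop; stack = (empty)
pos 20: push '{'; stack = {
pos 21: push '('; stack = {(
pos 22: ')' matches '('; pop; stack = {
pos 23: '}' matches '{'; pop; stack = (empty)
end: stack empty → VALID
Verdict: properly nested → yes

Answer: yes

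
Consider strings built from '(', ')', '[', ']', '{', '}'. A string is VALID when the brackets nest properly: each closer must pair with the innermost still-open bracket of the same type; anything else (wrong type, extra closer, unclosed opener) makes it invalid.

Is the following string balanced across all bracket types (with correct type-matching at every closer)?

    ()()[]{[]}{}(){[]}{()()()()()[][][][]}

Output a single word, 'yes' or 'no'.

Answer: yes

Derivation:
pos 0: push '('; stack = (
pos 1: ')' matches '('; pop; stack = (empty)
pos 2: push '('; stack = (
pos 3: ')' matches '('; pop; stack = (empty)
pos 4: push '['; stack = [
pos 5: ']' matches '['; pop; stack = (empty)
pos 6: push '{'; stack = {
pos 7: push '['; stack = {[
pos 8: ']' matches '['; pop; stack = {
pos 9: '}' matches '{'; pop; stack = (empty)
pos 10: push '{'; stack = {
pos 11: '}' matches '{'; pop; stack = (empty)
pos 12: push '('; stack = (
pos 13: ')' matches '('; pop; stack = (empty)
pos 14: push '{'; stack = {
pos 15: push '['; stack = {[
pos 16: ']' matches '['; pop; stack = {
pos 17: '}' matches '{'; pop; stack = (empty)
pos 18: push '{'; stack = {
pos 19: push '('; stack = {(
pos 20: ')' matches '('; pop; stack = {
pos 21: push '('; stack = {(
pos 22: ')' matches '('; pop; stack = {
pos 23: push '('; stack = {(
pos 24: ')' matches '('; pop; stack = {
pos 25: push '('; stack = {(
pos 26: ')' matches '('; pop; stack = {
pos 27: push '('; stack = {(
pos 28: ')' matches '('; pop; stack = {
pos 29: push '['; stack = {[
pos 30: ']' matches '['; pop; stack = {
pos 31: push '['; stack = {[
pos 32: ']' matches '['; pop; stack = {
pos 33: push '['; stack = {[
pos 34: ']' matches '['; pop; stack = {
pos 35: push '['; stack = {[
pos 36: ']' matches '['; pop; stack = {
pos 37: '}' matches '{'; pop; stack = (empty)
end: stack empty → VALID
Verdict: properly nested → yes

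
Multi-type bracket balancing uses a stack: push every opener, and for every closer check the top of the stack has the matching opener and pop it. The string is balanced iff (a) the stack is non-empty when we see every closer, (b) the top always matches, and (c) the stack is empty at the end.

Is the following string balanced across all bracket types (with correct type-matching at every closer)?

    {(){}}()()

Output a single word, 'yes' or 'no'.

pos 0: push '{'; stack = {
pos 1: push '('; stack = {(
pos 2: ')' matches '('; pop; stack = {
pos 3: push '{'; stack = {{
pos 4: '}' matches '{'; pop; stack = {
pos 5: '}' matches '{'; pop; stack = (empty)
pos 6: push '('; stack = (
pos 7: ')' matches '('; pop; stack = (empty)
pos 8: push '('; stack = (
pos 9: ')' matches '('; pop; stack = (empty)
end: stack empty → VALID
Verdict: properly nested → yes

Answer: yes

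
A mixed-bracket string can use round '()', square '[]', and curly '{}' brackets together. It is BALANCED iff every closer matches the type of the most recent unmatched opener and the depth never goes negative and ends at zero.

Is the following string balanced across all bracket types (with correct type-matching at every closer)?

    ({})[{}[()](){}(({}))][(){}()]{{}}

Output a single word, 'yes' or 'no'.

pos 0: push '('; stack = (
pos 1: push '{'; stack = ({
pos 2: '}' matches '{'; pop; stack = (
pos 3: ')' matches '('; pop; stack = (empty)
pos 4: push '['; stack = [
pos 5: push '{'; stack = [{
pos 6: '}' matches '{'; pop; stack = [
pos 7: push '['; stack = [[
pos 8: push '('; stack = [[(
pos 9: ')' matches '('; pop; stack = [[
pos 10: ']' matches '['; pop; stack = [
pos 11: push '('; stack = [(
pos 12: ')' matches '('; pop; stack = [
pos 13: push '{'; stack = [{
pos 14: '}' matches '{'; pop; stack = [
pos 15: push '('; stack = [(
pos 16: push '('; stack = [((
pos 17: push '{'; stack = [(({
pos 18: '}' matches '{'; pop; stack = [((
pos 19: ')' matches '('; pop; stack = [(
pos 20: ')' matches '('; pop; stack = [
pos 21: ']' matches '['; pop; stack = (empty)
pos 22: push '['; stack = [
pos 23: push '('; stack = [(
pos 24: ')' matches '('; pop; stack = [
pos 25: push '{'; stack = [{
pos 26: '}' matches '{'; pop; stack = [
pos 27: push '('; stack = [(
pos 28: ')' matches '('; pop; stack = [
pos 29: ']' matches '['; pop; stack = (empty)
pos 30: push '{'; stack = {
pos 31: push '{'; stack = {{
pos 32: '}' matches '{'; pop; stack = {
pos 33: '}' matches '{'; pop; stack = (empty)
end: stack empty → VALID
Verdict: properly nested → yes

Answer: yes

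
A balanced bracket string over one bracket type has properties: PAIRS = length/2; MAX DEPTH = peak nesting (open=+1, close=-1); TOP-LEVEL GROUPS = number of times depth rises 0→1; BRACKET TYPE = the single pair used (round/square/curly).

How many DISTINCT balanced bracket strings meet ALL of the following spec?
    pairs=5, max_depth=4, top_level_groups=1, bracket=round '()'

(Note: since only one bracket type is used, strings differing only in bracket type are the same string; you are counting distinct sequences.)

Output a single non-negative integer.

Spec: pairs=5 depth=4 groups=1
Count(depth <= 4) = 13
Count(depth <= 3) = 8
Count(depth == 4) = 13 - 8 = 5

Answer: 5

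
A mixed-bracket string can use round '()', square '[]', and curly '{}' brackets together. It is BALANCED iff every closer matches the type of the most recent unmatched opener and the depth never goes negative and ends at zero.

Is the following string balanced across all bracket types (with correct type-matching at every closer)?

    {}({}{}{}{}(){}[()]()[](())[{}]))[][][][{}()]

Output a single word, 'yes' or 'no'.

pos 0: push '{'; stack = {
pos 1: '}' matches '{'; pop; stack = (empty)
pos 2: push '('; stack = (
pos 3: push '{'; stack = ({
pos 4: '}' matches '{'; pop; stack = (
pos 5: push '{'; stack = ({
pos 6: '}' matches '{'; pop; stack = (
pos 7: push '{'; stack = ({
pos 8: '}' matches '{'; pop; stack = (
pos 9: push '{'; stack = ({
pos 10: '}' matches '{'; pop; stack = (
pos 11: push '('; stack = ((
pos 12: ')' matches '('; pop; stack = (
pos 13: push '{'; stack = ({
pos 14: '}' matches '{'; pop; stack = (
pos 15: push '['; stack = ([
pos 16: push '('; stack = ([(
pos 17: ')' matches '('; pop; stack = ([
pos 18: ']' matches '['; pop; stack = (
pos 19: push '('; stack = ((
pos 20: ')' matches '('; pop; stack = (
pos 21: push '['; stack = ([
pos 22: ']' matches '['; pop; stack = (
pos 23: push '('; stack = ((
pos 24: push '('; stack = (((
pos 25: ')' matches '('; pop; stack = ((
pos 26: ')' matches '('; pop; stack = (
pos 27: push '['; stack = ([
pos 28: push '{'; stack = ([{
pos 29: '}' matches '{'; pop; stack = ([
pos 30: ']' matches '['; pop; stack = (
pos 31: ')' matches '('; pop; stack = (empty)
pos 32: saw closer ')' but stack is empty → INVALID
Verdict: unmatched closer ')' at position 32 → no

Answer: no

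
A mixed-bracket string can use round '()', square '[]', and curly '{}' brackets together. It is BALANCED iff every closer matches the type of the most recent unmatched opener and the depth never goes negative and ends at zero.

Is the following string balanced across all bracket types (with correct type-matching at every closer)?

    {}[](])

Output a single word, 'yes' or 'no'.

pos 0: push '{'; stack = {
pos 1: '}' matches '{'; pop; stack = (empty)
pos 2: push '['; stack = [
pos 3: ']' matches '['; pop; stack = (empty)
pos 4: push '('; stack = (
pos 5: saw closer ']' but top of stack is '(' (expected ')') → INVALID
Verdict: type mismatch at position 5: ']' closes '(' → no

Answer: no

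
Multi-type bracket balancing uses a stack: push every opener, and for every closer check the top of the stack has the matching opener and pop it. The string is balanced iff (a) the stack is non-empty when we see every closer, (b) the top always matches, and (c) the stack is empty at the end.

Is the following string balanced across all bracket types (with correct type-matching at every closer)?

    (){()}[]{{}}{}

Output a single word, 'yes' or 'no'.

pos 0: push '('; stack = (
pos 1: ')' matches '('; pop; stack = (empty)
pos 2: push '{'; stack = {
pos 3: push '('; stack = {(
pos 4: ')' matches '('; pop; stack = {
pos 5: '}' matches '{'; pop; stack = (empty)
pos 6: push '['; stack = [
pos 7: ']' matches '['; pop; stack = (empty)
pos 8: push '{'; stack = {
pos 9: push '{'; stack = {{
pos 10: '}' matches '{'; pop; stack = {
pos 11: '}' matches '{'; pop; stack = (empty)
pos 12: push '{'; stack = {
pos 13: '}' matches '{'; pop; stack = (empty)
end: stack empty → VALID
Verdict: properly nested → yes

Answer: yes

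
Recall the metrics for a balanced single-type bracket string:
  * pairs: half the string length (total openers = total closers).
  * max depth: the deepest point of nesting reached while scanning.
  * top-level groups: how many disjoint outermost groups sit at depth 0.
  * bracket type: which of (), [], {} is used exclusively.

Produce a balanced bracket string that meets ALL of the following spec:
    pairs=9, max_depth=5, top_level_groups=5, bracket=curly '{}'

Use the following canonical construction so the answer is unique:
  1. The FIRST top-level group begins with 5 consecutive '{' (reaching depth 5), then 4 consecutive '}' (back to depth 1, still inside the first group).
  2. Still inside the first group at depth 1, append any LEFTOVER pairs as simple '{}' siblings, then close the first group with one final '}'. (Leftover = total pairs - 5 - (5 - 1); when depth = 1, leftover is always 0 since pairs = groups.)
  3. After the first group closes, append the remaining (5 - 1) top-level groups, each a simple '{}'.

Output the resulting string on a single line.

Spec: pairs=9 depth=5 groups=5
Leftover pairs = 9 - 5 - (5-1) = 0
First group: deep chain of depth 5 + 0 sibling pairs
Remaining 4 groups: simple '{}' each

Answer: {{{{{}}}}}{}{}{}{}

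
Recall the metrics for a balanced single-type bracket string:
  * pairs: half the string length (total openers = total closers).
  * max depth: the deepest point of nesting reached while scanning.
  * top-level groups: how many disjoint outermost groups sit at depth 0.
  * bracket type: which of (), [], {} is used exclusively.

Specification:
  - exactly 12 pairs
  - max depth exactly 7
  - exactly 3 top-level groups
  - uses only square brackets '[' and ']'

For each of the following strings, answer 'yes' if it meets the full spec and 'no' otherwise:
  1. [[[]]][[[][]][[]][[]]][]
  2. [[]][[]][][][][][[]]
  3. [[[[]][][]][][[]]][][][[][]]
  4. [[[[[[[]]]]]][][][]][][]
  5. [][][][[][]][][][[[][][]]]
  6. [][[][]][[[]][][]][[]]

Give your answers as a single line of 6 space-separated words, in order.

String 1 '[[[]]][[[][]][[]][[]]][]': depth seq [1 2 3 2 1 0 1 2 3 2 3 2 1 2 3 2 1 2 3 2 1 0 1 0]
  -> pairs=12 depth=3 groups=3 -> no
String 2 '[[]][[]][][][][][[]]': depth seq [1 2 1 0 1 2 1 0 1 0 1 0 1 0 1 0 1 2 1 0]
  -> pairs=10 depth=2 groups=7 -> no
String 3 '[[[[]][][]][][[]]][][][[][]]': depth seq [1 2 3 4 3 2 3 2 3 2 1 2 1 2 3 2 1 0 1 0 1 0 1 2 1 2 1 0]
  -> pairs=14 depth=4 groups=4 -> no
String 4 '[[[[[[[]]]]]][][][]][][]': depth seq [1 2 3 4 5 6 7 6 5 4 3 2 1 2 1 2 1 2 1 0 1 0 1 0]
  -> pairs=12 depth=7 groups=3 -> yes
String 5 '[][][][[][]][][][[[][][]]]': depth seq [1 0 1 0 1 0 1 2 1 2 1 0 1 0 1 0 1 2 3 2 3 2 3 2 1 0]
  -> pairs=13 depth=3 groups=7 -> no
String 6 '[][[][]][[[]][][]][[]]': depth seq [1 0 1 2 1 2 1 0 1 2 3 2 1 2 1 2 1 0 1 2 1 0]
  -> pairs=11 depth=3 groups=4 -> no

Answer: no no no yes no no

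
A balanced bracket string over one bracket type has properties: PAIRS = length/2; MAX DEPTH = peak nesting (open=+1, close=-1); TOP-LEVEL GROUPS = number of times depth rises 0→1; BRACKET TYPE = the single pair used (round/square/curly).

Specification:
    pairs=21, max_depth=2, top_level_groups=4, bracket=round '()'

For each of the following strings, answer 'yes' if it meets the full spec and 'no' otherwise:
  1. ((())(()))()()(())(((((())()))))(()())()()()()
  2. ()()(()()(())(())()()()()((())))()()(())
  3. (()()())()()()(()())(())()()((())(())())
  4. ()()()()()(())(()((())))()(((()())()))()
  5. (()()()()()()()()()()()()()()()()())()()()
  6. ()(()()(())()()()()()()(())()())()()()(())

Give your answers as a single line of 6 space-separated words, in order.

String 1 '((())(()))()()(())(((((())()))))(()())()()()()': depth seq [1 2 3 2 1 2 3 2 1 0 1 0 1 0 1 2 1 0 1 2 3 4 5 6 5 4 5 4 3 2 1 0 1 2 1 2 1 0 1 0 1 0 1 0 1 0]
  -> pairs=23 depth=6 groups=10 -> no
String 2 '()()(()()(())(())()()()()((())))()()(())': depth seq [1 0 1 0 1 2 1 2 1 2 3 2 1 2 3 2 1 2 1 2 1 2 1 2 1 2 3 4 3 2 1 0 1 0 1 0 1 2 1 0]
  -> pairs=20 depth=4 groups=6 -> no
String 3 '(()()())()()()(()())(())()()((())(())())': depth seq [1 2 1 2 1 2 1 0 1 0 1 0 1 0 1 2 1 2 1 0 1 2 1 0 1 0 1 0 1 2 3 2 1 2 3 2 1 2 1 0]
  -> pairs=20 depth=3 groups=9 -> no
String 4 '()()()()()(())(()((())))()(((()())()))()': depth seq [1 0 1 0 1 0 1 0 1 0 1 2 1 0 1 2 1 2 3 4 3 2 1 0 1 0 1 2 3 4 3 4 3 2 3 2 1 0 1 0]
  -> pairs=20 depth=4 groups=10 -> no
String 5 '(()()()()()()()()()()()()()()()()())()()()': depth seq [1 2 1 2 1 2 1 2 1 2 1 2 1 2 1 2 1 2 1 2 1 2 1 2 1 2 1 2 1 2 1 2 1 2 1 0 1 0 1 0 1 0]
  -> pairs=21 depth=2 groups=4 -> yes
String 6 '()(()()(())()()()()()()(())()())()()()(())': depth seq [1 0 1 2 1 2 1 2 3 2 1 2 1 2 1 2 1 2 1 2 1 2 1 2 3 2 1 2 1 2 1 0 1 0 1 0 1 0 1 2 1 0]
  -> pairs=21 depth=3 groups=6 -> no

Answer: no no no no yes no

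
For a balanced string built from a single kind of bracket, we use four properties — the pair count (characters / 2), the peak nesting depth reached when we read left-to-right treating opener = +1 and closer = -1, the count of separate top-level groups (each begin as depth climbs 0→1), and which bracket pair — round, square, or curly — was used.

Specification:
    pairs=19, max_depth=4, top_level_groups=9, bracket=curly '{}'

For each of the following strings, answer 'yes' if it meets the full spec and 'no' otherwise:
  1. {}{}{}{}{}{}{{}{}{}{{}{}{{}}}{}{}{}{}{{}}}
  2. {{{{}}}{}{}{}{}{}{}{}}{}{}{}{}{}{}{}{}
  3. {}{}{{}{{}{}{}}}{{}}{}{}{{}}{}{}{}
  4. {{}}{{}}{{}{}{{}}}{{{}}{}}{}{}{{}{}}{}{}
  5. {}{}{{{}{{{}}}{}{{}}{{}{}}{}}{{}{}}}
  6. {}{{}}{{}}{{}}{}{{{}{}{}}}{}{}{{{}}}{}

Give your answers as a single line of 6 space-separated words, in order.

Answer: no yes no no no no

Derivation:
String 1 '{}{}{}{}{}{}{{}{}{}{{}{}{{}}}{}{}{}{}{{}}}': depth seq [1 0 1 0 1 0 1 0 1 0 1 0 1 2 1 2 1 2 1 2 3 2 3 2 3 4 3 2 1 2 1 2 1 2 1 2 1 2 3 2 1 0]
  -> pairs=21 depth=4 groups=7 -> no
String 2 '{{{{}}}{}{}{}{}{}{}{}}{}{}{}{}{}{}{}{}': depth seq [1 2 3 4 3 2 1 2 1 2 1 2 1 2 1 2 1 2 1 2 1 0 1 0 1 0 1 0 1 0 1 0 1 0 1 0 1 0]
  -> pairs=19 depth=4 groups=9 -> yes
String 3 '{}{}{{}{{}{}{}}}{{}}{}{}{{}}{}{}{}': depth seq [1 0 1 0 1 2 1 2 3 2 3 2 3 2 1 0 1 2 1 0 1 0 1 0 1 2 1 0 1 0 1 0 1 0]
  -> pairs=17 depth=3 groups=10 -> no
String 4 '{{}}{{}}{{}{}{{}}}{{{}}{}}{}{}{{}{}}{}{}': depth seq [1 2 1 0 1 2 1 0 1 2 1 2 1 2 3 2 1 0 1 2 3 2 1 2 1 0 1 0 1 0 1 2 1 2 1 0 1 0 1 0]
  -> pairs=20 depth=3 groups=9 -> no
String 5 '{}{}{{{}{{{}}}{}{{}}{{}{}}{}}{{}{}}}': depth seq [1 0 1 0 1 2 3 2 3 4 5 4 3 2 3 2 3 4 3 2 3 4 3 4 3 2 3 2 1 2 3 2 3 2 1 0]
  -> pairs=18 depth=5 groups=3 -> no
String 6 '{}{{}}{{}}{{}}{}{{{}{}{}}}{}{}{{{}}}{}': depth seq [1 0 1 2 1 0 1 2 1 0 1 2 1 0 1 0 1 2 3 2 3 2 3 2 1 0 1 0 1 0 1 2 3 2 1 0 1 0]
  -> pairs=19 depth=3 groups=10 -> no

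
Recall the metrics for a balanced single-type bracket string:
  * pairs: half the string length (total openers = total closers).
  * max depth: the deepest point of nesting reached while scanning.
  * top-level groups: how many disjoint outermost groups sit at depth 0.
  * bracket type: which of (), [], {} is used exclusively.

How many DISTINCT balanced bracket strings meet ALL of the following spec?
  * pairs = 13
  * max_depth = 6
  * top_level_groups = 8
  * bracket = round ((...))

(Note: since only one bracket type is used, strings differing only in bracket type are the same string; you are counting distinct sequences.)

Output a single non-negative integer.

Answer: 8

Derivation:
Spec: pairs=13 depth=6 groups=8
Count(depth <= 6) = 3808
Count(depth <= 5) = 3800
Count(depth == 6) = 3808 - 3800 = 8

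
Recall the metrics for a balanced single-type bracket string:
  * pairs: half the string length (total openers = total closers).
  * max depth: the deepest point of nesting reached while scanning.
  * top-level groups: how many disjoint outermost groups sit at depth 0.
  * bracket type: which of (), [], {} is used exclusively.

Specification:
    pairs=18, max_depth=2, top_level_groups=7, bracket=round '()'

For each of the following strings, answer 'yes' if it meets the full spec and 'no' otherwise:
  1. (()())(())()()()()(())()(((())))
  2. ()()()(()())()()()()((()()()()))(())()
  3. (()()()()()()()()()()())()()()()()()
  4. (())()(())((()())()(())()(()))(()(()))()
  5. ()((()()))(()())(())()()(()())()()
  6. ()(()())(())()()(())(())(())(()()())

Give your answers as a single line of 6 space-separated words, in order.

Answer: no no yes no no no

Derivation:
String 1 '(()())(())()()()()(())()(((())))': depth seq [1 2 1 2 1 0 1 2 1 0 1 0 1 0 1 0 1 0 1 2 1 0 1 0 1 2 3 4 3 2 1 0]
  -> pairs=16 depth=4 groups=9 -> no
String 2 '()()()(()())()()()()((()()()()))(())()': depth seq [1 0 1 0 1 0 1 2 1 2 1 0 1 0 1 0 1 0 1 0 1 2 3 2 3 2 3 2 3 2 1 0 1 2 1 0 1 0]
  -> pairs=19 depth=3 groups=11 -> no
String 3 '(()()()()()()()()()()())()()()()()()': depth seq [1 2 1 2 1 2 1 2 1 2 1 2 1 2 1 2 1 2 1 2 1 2 1 0 1 0 1 0 1 0 1 0 1 0 1 0]
  -> pairs=18 depth=2 groups=7 -> yes
String 4 '(())()(())((()())()(())()(()))(()(()))()': depth seq [1 2 1 0 1 0 1 2 1 0 1 2 3 2 3 2 1 2 1 2 3 2 1 2 1 2 3 2 1 0 1 2 1 2 3 2 1 0 1 0]
  -> pairs=20 depth=3 groups=6 -> no
String 5 '()((()()))(()())(())()()(()())()()': depth seq [1 0 1 2 3 2 3 2 1 0 1 2 1 2 1 0 1 2 1 0 1 0 1 0 1 2 1 2 1 0 1 0 1 0]
  -> pairs=17 depth=3 groups=9 -> no
String 6 '()(()())(())()()(())(())(())(()()())': depth seq [1 0 1 2 1 2 1 0 1 2 1 0 1 0 1 0 1 2 1 0 1 2 1 0 1 2 1 0 1 2 1 2 1 2 1 0]
  -> pairs=18 depth=2 groups=9 -> no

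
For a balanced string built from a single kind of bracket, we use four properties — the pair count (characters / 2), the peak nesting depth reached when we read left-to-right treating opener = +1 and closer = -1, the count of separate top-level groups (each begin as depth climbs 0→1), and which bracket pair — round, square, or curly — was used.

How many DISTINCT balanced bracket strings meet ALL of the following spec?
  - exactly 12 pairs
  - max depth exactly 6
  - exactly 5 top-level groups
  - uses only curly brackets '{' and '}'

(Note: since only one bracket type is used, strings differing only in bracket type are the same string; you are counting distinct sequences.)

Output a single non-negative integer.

Answer: 510

Derivation:
Spec: pairs=12 depth=6 groups=5
Count(depth <= 6) = 13180
Count(depth <= 5) = 12670
Count(depth == 6) = 13180 - 12670 = 510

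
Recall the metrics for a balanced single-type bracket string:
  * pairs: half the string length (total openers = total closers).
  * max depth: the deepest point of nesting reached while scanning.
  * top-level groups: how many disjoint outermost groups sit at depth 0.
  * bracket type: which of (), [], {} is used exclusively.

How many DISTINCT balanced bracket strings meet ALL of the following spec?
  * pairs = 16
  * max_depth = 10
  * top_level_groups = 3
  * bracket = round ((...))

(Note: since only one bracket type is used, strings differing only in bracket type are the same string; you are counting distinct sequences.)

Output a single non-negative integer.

Spec: pairs=16 depth=10 groups=3
Count(depth <= 10) = 7012761
Count(depth <= 9) = 6977502
Count(depth == 10) = 7012761 - 6977502 = 35259

Answer: 35259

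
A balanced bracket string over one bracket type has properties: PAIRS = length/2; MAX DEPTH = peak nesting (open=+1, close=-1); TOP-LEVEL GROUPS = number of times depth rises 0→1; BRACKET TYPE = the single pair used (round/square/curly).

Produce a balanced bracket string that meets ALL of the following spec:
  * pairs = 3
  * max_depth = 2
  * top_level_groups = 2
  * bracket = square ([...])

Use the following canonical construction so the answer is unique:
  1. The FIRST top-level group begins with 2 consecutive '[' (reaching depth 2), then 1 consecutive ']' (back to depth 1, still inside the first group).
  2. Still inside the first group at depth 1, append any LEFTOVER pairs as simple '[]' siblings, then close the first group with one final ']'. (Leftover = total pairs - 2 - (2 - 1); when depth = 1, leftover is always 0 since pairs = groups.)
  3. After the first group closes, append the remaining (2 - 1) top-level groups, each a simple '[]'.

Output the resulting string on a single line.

Answer: [[]][]

Derivation:
Spec: pairs=3 depth=2 groups=2
Leftover pairs = 3 - 2 - (2-1) = 0
First group: deep chain of depth 2 + 0 sibling pairs
Remaining 1 groups: simple '[]' each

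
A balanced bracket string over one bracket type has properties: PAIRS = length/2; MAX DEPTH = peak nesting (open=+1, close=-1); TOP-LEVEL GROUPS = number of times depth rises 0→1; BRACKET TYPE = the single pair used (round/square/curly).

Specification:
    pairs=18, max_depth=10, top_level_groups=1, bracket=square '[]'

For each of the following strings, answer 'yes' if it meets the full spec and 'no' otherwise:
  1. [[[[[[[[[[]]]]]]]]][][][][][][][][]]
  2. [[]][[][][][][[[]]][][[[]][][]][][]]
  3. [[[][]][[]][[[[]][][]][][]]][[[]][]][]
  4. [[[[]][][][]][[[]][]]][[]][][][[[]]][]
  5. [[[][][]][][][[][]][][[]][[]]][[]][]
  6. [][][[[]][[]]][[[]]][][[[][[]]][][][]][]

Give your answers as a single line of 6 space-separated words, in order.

Answer: yes no no no no no

Derivation:
String 1 '[[[[[[[[[[]]]]]]]]][][][][][][][][]]': depth seq [1 2 3 4 5 6 7 8 9 10 9 8 7 6 5 4 3 2 1 2 1 2 1 2 1 2 1 2 1 2 1 2 1 2 1 0]
  -> pairs=18 depth=10 groups=1 -> yes
String 2 '[[]][[][][][][[[]]][][[[]][][]][][]]': depth seq [1 2 1 0 1 2 1 2 1 2 1 2 1 2 3 4 3 2 1 2 1 2 3 4 3 2 3 2 3 2 1 2 1 2 1 0]
  -> pairs=18 depth=4 groups=2 -> no
String 3 '[[[][]][[]][[[[]][][]][][]]][[[]][]][]': depth seq [1 2 3 2 3 2 1 2 3 2 1 2 3 4 5 4 3 4 3 4 3 2 3 2 3 2 1 0 1 2 3 2 1 2 1 0 1 0]
  -> pairs=19 depth=5 groups=3 -> no
String 4 '[[[[]][][][]][[[]][]]][[]][][][[[]]][]': depth seq [1 2 3 4 3 2 3 2 3 2 3 2 1 2 3 4 3 2 3 2 1 0 1 2 1 0 1 0 1 0 1 2 3 2 1 0 1 0]
  -> pairs=19 depth=4 groups=6 -> no
String 5 '[[[][][]][][][[][]][][[]][[]]][[]][]': depth seq [1 2 3 2 3 2 3 2 1 2 1 2 1 2 3 2 3 2 1 2 1 2 3 2 1 2 3 2 1 0 1 2 1 0 1 0]
  -> pairs=18 depth=3 groups=3 -> no
String 6 '[][][[[]][[]]][[[]]][][[[][[]]][][][]][]': depth seq [1 0 1 0 1 2 3 2 1 2 3 2 1 0 1 2 3 2 1 0 1 0 1 2 3 2 3 4 3 2 1 2 1 2 1 2 1 0 1 0]
  -> pairs=20 depth=4 groups=7 -> no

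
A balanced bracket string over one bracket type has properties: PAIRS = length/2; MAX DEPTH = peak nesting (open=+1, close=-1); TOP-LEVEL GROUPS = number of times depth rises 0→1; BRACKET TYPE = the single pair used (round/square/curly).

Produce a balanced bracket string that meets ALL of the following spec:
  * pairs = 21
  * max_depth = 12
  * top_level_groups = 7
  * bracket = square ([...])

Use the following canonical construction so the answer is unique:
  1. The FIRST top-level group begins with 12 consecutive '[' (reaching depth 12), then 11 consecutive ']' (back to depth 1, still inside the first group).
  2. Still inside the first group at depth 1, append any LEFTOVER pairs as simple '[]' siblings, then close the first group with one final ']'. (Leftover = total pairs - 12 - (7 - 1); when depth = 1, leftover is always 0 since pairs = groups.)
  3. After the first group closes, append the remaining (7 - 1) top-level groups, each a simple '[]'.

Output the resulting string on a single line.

Answer: [[[[[[[[[[[[]]]]]]]]]]][][][]][][][][][][]

Derivation:
Spec: pairs=21 depth=12 groups=7
Leftover pairs = 21 - 12 - (7-1) = 3
First group: deep chain of depth 12 + 3 sibling pairs
Remaining 6 groups: simple '[]' each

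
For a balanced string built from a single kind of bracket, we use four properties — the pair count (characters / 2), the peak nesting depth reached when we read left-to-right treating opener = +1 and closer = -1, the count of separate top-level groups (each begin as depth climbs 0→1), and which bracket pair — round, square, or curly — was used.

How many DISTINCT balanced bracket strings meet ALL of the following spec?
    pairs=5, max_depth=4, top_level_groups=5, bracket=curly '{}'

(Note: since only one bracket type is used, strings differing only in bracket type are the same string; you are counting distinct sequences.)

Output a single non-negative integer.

Spec: pairs=5 depth=4 groups=5
Count(depth <= 4) = 1
Count(depth <= 3) = 1
Count(depth == 4) = 1 - 1 = 0

Answer: 0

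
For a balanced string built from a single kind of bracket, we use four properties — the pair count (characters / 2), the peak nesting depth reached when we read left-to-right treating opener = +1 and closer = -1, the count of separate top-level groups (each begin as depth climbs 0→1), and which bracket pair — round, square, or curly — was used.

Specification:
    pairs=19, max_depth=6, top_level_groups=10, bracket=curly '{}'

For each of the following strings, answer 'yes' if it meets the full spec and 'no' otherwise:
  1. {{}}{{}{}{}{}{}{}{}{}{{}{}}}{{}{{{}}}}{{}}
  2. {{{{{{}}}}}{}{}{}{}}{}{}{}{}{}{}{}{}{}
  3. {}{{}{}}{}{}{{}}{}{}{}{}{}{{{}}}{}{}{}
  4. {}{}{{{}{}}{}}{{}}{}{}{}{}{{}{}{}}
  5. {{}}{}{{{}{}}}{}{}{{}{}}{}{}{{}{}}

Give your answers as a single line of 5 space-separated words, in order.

Answer: no yes no no no

Derivation:
String 1 '{{}}{{}{}{}{}{}{}{}{}{{}{}}}{{}{{{}}}}{{}}': depth seq [1 2 1 0 1 2 1 2 1 2 1 2 1 2 1 2 1 2 1 2 1 2 3 2 3 2 1 0 1 2 1 2 3 4 3 2 1 0 1 2 1 0]
  -> pairs=21 depth=4 groups=4 -> no
String 2 '{{{{{{}}}}}{}{}{}{}}{}{}{}{}{}{}{}{}{}': depth seq [1 2 3 4 5 6 5 4 3 2 1 2 1 2 1 2 1 2 1 0 1 0 1 0 1 0 1 0 1 0 1 0 1 0 1 0 1 0]
  -> pairs=19 depth=6 groups=10 -> yes
String 3 '{}{{}{}}{}{}{{}}{}{}{}{}{}{{{}}}{}{}{}': depth seq [1 0 1 2 1 2 1 0 1 0 1 0 1 2 1 0 1 0 1 0 1 0 1 0 1 0 1 2 3 2 1 0 1 0 1 0 1 0]
  -> pairs=19 depth=3 groups=14 -> no
String 4 '{}{}{{{}{}}{}}{{}}{}{}{}{}{{}{}{}}': depth seq [1 0 1 0 1 2 3 2 3 2 1 2 1 0 1 2 1 0 1 0 1 0 1 0 1 0 1 2 1 2 1 2 1 0]
  -> pairs=17 depth=3 groups=9 -> no
String 5 '{{}}{}{{{}{}}}{}{}{{}{}}{}{}{{}{}}': depth seq [1 2 1 0 1 0 1 2 3 2 3 2 1 0 1 0 1 0 1 2 1 2 1 0 1 0 1 0 1 2 1 2 1 0]
  -> pairs=17 depth=3 groups=9 -> no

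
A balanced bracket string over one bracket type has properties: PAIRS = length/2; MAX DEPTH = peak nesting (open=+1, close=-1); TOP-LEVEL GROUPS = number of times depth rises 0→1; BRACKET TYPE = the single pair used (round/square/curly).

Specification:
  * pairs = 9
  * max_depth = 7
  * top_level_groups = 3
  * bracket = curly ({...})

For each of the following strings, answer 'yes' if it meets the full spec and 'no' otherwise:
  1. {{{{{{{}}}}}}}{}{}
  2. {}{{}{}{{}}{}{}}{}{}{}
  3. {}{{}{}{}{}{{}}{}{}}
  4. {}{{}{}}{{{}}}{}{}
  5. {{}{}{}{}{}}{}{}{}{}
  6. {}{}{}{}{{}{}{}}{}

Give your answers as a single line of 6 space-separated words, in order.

Answer: yes no no no no no

Derivation:
String 1 '{{{{{{{}}}}}}}{}{}': depth seq [1 2 3 4 5 6 7 6 5 4 3 2 1 0 1 0 1 0]
  -> pairs=9 depth=7 groups=3 -> yes
String 2 '{}{{}{}{{}}{}{}}{}{}{}': depth seq [1 0 1 2 1 2 1 2 3 2 1 2 1 2 1 0 1 0 1 0 1 0]
  -> pairs=11 depth=3 groups=5 -> no
String 3 '{}{{}{}{}{}{{}}{}{}}': depth seq [1 0 1 2 1 2 1 2 1 2 1 2 3 2 1 2 1 2 1 0]
  -> pairs=10 depth=3 groups=2 -> no
String 4 '{}{{}{}}{{{}}}{}{}': depth seq [1 0 1 2 1 2 1 0 1 2 3 2 1 0 1 0 1 0]
  -> pairs=9 depth=3 groups=5 -> no
String 5 '{{}{}{}{}{}}{}{}{}{}': depth seq [1 2 1 2 1 2 1 2 1 2 1 0 1 0 1 0 1 0 1 0]
  -> pairs=10 depth=2 groups=5 -> no
String 6 '{}{}{}{}{{}{}{}}{}': depth seq [1 0 1 0 1 0 1 0 1 2 1 2 1 2 1 0 1 0]
  -> pairs=9 depth=2 groups=6 -> no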